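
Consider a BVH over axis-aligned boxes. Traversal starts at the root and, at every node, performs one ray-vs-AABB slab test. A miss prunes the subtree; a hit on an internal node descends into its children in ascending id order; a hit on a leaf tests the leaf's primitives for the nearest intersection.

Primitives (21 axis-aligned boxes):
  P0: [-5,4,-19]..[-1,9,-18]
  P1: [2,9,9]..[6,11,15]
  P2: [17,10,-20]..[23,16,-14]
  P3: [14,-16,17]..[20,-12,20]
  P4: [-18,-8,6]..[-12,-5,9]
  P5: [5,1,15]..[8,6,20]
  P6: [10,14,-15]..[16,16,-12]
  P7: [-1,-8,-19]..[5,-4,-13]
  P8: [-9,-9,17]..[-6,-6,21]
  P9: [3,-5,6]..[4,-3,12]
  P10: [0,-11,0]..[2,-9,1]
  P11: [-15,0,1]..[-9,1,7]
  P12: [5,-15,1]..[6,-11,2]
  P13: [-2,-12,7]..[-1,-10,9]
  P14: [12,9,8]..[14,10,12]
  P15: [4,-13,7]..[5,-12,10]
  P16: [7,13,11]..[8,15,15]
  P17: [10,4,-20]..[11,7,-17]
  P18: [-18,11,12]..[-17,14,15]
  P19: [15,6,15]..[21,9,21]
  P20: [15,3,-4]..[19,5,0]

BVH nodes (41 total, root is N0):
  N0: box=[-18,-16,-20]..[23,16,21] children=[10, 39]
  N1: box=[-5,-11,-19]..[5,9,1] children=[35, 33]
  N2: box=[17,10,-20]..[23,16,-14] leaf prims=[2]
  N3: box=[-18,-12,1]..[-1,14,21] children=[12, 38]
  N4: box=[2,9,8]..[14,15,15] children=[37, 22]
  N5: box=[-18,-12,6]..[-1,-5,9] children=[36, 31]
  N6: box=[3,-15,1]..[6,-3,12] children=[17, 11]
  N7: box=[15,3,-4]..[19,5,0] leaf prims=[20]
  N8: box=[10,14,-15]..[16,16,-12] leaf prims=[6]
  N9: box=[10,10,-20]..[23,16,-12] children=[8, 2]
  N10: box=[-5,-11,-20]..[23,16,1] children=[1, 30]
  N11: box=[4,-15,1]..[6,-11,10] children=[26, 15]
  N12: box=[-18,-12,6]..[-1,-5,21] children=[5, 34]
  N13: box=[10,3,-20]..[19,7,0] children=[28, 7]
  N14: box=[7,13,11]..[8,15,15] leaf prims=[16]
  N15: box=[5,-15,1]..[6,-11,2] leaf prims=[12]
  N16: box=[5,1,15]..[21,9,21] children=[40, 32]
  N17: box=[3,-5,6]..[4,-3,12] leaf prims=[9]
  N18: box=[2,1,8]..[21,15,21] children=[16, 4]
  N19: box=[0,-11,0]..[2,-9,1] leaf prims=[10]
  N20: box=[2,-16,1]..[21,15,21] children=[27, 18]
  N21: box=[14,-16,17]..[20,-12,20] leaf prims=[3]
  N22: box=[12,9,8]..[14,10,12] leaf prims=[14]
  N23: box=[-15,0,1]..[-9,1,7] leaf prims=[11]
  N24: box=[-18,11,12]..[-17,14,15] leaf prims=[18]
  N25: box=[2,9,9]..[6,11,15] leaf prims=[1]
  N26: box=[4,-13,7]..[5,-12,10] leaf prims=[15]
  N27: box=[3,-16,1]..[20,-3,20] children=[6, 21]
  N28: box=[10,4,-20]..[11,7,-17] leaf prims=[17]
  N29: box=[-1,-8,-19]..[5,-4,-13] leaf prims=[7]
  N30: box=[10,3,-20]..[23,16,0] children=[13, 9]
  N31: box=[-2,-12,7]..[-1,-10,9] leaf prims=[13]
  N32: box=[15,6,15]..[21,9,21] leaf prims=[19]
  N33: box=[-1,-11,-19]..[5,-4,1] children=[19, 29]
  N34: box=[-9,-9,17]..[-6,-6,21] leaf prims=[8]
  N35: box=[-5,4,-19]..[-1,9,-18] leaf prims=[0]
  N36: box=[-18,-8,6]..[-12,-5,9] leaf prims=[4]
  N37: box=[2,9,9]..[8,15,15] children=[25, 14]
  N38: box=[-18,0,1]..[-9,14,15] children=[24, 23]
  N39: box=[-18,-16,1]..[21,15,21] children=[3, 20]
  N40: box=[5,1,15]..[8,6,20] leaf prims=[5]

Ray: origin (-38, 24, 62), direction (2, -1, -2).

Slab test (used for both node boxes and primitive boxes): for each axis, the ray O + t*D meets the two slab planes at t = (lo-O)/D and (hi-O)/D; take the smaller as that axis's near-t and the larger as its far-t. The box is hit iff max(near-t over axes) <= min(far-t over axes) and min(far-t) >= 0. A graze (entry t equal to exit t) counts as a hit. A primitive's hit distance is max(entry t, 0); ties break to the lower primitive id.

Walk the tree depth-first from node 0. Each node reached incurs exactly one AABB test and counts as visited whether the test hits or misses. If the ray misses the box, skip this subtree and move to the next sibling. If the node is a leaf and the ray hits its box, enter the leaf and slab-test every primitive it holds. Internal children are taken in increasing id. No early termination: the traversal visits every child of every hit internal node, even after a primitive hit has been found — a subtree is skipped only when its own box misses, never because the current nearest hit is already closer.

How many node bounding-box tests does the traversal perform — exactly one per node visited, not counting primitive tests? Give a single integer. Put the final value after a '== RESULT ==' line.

Trace the traversal:
N0 x:[10,61/2] y:[8,40] z:[41/2,41] -> hit [41/2,61/2], descend [10, 39]
  N10 x:[33/2,61/2] y:[8,35] z:[61/2,41] -> hit [61/2,61/2], descend [1, 30]
    N1 x:[33/2,43/2] y:[15,35] z:[61/2,81/2] -> miss, prune
    N30 x:[24,61/2] y:[8,21] z:[31,41] -> miss, prune
  N39 x:[10,59/2] y:[9,40] z:[41/2,61/2] -> hit [41/2,59/2], descend [3, 20]
    N3 x:[10,37/2] y:[10,36] z:[41/2,61/2] -> miss, prune
    N20 x:[20,59/2] y:[9,40] z:[41/2,61/2] -> hit [41/2,59/2], descend [18, 27]
      N18 x:[20,59/2] y:[9,23] z:[41/2,27] -> hit [41/2,23], descend [4, 16]
        N4 x:[20,26] y:[9,15] z:[47/2,27] -> miss, prune
        N16 x:[43/2,59/2] y:[15,23] z:[41/2,47/2] -> hit [43/2,23], descend [32, 40]
          N32 x:[53/2,59/2] y:[15,18] z:[41/2,47/2] -> miss, prune
          N40 x:[43/2,23] y:[18,23] z:[21,47/2] -> hit [43/2,23] leaf, test {P5@t=43/2}
      N27 x:[41/2,29] y:[27,40] z:[21,61/2] -> hit [27,29], descend [6, 21]
        N6 x:[41/2,22] y:[27,39] z:[25,61/2] -> miss, prune
        N21 x:[26,29] y:[36,40] z:[21,45/2] -> miss, prune

order=[0, 10, 1, 30, 39, 3, 20, 18, 4, 16, 32, 40, 27, 6, 21]  |boxes|=15  |leaves|=1  hit=P5

== RESULT ==
15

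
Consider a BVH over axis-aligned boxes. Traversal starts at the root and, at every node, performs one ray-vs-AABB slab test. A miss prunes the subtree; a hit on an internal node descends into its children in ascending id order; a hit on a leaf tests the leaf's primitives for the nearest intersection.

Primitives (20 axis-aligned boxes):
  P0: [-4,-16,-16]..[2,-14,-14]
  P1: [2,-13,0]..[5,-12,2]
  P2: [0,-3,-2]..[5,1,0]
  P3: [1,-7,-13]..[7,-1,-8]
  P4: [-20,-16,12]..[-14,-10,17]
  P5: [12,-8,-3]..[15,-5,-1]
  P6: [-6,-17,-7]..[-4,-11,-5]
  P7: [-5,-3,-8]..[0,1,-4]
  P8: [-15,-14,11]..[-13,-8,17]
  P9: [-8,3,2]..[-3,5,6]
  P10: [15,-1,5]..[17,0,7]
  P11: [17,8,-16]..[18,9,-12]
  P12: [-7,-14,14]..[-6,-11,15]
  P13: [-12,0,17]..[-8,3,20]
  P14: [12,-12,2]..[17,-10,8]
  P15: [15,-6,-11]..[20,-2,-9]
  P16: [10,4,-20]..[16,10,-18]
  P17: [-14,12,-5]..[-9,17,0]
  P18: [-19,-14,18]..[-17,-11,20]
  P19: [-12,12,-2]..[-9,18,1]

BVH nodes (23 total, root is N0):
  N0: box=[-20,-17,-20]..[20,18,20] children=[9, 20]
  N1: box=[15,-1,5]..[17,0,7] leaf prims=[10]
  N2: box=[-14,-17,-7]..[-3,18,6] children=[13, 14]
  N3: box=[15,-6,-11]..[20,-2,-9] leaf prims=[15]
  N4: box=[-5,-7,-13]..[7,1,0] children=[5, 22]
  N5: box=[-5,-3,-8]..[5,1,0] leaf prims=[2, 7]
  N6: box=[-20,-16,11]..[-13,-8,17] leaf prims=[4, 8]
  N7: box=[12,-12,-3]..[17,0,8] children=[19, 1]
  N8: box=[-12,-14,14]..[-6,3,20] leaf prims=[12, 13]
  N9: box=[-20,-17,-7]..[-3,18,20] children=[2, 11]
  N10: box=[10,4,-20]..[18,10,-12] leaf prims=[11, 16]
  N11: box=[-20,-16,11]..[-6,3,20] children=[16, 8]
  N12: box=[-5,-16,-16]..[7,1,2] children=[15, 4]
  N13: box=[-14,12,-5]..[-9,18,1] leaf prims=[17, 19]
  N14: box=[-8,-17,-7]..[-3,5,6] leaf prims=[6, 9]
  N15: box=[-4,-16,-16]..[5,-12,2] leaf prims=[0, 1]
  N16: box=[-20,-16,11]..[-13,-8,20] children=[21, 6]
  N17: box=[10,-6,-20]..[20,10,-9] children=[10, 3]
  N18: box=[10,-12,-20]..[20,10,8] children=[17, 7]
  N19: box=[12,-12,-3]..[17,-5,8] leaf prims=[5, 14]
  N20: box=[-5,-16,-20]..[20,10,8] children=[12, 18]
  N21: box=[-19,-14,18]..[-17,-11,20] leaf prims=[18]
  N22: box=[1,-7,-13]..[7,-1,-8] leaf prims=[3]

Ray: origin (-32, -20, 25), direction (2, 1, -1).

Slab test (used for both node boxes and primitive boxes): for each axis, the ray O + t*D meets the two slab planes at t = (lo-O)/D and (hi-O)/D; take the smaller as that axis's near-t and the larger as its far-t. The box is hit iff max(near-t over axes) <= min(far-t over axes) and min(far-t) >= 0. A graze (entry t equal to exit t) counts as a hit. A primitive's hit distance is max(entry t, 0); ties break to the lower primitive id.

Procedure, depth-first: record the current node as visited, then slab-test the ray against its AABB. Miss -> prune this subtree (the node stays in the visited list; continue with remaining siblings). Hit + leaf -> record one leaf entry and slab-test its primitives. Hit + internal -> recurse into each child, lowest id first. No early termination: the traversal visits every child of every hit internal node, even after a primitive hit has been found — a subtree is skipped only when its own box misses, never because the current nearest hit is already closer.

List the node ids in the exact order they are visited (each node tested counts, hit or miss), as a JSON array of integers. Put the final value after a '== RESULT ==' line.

Walk:
N0 x:[6,26] y:[3,38] z:[5,45] -> hit [6,26], descend [9, 20]
  N9 x:[6,29/2] y:[3,38] z:[5,32] -> hit [6,29/2], descend [2, 11]
    N2 x:[9,29/2] y:[3,38] z:[19,32] -> miss, prune
    N11 x:[6,13] y:[4,23] z:[5,14] -> hit [6,13], descend [8, 16]
      N8 x:[10,13] y:[6,23] z:[5,11] -> hit [10,11] leaf, test {P12(miss), P13(miss)}
      N16 x:[6,19/2] y:[4,12] z:[5,14] -> hit [6,19/2], descend [6, 21]
        N6 x:[6,19/2] y:[4,12] z:[8,14] -> hit [8,19/2] leaf, test {P4@t=8, P8@t=17/2}
        N21 x:[13/2,15/2] y:[6,9] z:[5,7] -> hit [13/2,7] leaf, test {P18@t=13/2}
  N20 x:[27/2,26] y:[4,30] z:[17,45] -> hit [17,26], descend [12, 18]
    N12 x:[27/2,39/2] y:[4,21] z:[23,41] -> miss, prune
    N18 x:[21,26] y:[8,30] z:[17,45] -> hit [21,26], descend [7, 17]
      N7 x:[22,49/2] y:[8,20] z:[17,28] -> miss, prune
      N17 x:[21,26] y:[14,30] z:[34,45] -> miss, prune

Visited [0, 9, 2, 11, 8, 16, 6, 21, 20, 12, 18, 7, 17]. Tests: 13 box, 3 leaf. Nearest: P18.

== RESULT ==
[0, 9, 2, 11, 8, 16, 6, 21, 20, 12, 18, 7, 17]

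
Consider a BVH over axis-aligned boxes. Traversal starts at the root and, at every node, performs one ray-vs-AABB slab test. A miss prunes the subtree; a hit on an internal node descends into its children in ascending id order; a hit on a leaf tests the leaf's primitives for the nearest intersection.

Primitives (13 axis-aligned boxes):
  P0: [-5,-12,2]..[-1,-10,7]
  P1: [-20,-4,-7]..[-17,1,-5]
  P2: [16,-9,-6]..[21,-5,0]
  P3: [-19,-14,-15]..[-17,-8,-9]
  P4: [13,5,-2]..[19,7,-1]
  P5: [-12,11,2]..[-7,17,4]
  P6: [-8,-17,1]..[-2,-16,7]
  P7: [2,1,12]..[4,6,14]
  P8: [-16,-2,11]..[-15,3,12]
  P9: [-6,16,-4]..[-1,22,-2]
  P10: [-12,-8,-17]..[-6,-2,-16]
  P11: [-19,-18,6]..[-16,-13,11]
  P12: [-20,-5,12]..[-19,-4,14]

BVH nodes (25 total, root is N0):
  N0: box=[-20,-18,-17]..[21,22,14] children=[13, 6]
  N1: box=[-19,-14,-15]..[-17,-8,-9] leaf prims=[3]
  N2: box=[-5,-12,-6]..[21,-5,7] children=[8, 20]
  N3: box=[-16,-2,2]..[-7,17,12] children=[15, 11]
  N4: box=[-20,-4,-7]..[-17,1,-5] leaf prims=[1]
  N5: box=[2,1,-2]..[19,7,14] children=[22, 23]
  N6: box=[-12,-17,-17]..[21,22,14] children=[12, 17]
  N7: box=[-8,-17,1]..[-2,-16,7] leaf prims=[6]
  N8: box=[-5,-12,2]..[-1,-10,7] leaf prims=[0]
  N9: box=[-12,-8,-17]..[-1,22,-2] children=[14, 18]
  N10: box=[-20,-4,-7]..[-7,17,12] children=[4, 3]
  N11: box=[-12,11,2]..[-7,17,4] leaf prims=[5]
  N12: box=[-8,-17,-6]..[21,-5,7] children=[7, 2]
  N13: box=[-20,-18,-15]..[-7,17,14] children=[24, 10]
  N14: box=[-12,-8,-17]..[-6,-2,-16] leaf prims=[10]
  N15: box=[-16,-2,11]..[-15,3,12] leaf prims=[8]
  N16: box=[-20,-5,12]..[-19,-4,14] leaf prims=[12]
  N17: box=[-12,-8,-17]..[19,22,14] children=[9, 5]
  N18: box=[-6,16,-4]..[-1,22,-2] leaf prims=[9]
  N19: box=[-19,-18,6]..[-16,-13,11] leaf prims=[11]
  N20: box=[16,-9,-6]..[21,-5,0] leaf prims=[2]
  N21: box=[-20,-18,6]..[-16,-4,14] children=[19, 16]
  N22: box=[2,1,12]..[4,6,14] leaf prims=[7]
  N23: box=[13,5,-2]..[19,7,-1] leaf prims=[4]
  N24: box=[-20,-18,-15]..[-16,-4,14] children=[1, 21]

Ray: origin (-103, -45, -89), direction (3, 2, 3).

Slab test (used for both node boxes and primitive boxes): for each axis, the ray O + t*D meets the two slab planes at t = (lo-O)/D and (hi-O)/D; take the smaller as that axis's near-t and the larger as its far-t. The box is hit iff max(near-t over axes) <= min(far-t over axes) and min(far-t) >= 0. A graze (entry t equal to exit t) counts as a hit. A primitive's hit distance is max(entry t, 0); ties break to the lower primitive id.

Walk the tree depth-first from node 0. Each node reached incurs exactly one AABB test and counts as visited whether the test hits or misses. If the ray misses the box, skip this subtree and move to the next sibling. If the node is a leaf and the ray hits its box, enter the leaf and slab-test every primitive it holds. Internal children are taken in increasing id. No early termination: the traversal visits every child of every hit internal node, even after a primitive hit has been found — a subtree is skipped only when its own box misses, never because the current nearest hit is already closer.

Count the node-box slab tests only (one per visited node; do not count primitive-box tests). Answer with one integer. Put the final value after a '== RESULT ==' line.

Traverse from the root:
N0 x:[83/3,124/3] y:[27/2,67/2] z:[24,103/3] -> hit [83/3,67/2], descend [6, 13]
  N6 x:[91/3,124/3] y:[14,67/2] z:[24,103/3] -> hit [91/3,67/2], descend [12, 17]
    N12 x:[95/3,124/3] y:[14,20] z:[83/3,32] -> miss, prune
    N17 x:[91/3,122/3] y:[37/2,67/2] z:[24,103/3] -> hit [91/3,67/2], descend [5, 9]
      N5 x:[35,122/3] y:[23,26] z:[29,103/3] -> miss, prune
      N9 x:[91/3,34] y:[37/2,67/2] z:[24,29] -> miss, prune
  N13 x:[83/3,32] y:[27/2,31] z:[74/3,103/3] -> hit [83/3,31], descend [10, 24]
    N10 x:[83/3,32] y:[41/2,31] z:[82/3,101/3] -> hit [83/3,31], descend [3, 4]
      N3 x:[29,32] y:[43/2,31] z:[91/3,101/3] -> hit [91/3,31], descend [11, 15]
        N11 x:[91/3,32] y:[28,31] z:[91/3,31] -> hit [91/3,31] leaf, test {P5@t=91/3}
        N15 x:[29,88/3] y:[43/2,24] z:[100/3,101/3] -> miss, prune
      N4 x:[83/3,86/3] y:[41/2,23] z:[82/3,28] -> miss, prune
    N24 x:[83/3,29] y:[27/2,41/2] z:[74/3,103/3] -> miss, prune

Summary -> nodes [0, 6, 12, 17, 5, 9, 13, 10, 3, 11, 15, 4, 24]; box-tests=13; leaf-entries=1; first=P5

== RESULT ==
13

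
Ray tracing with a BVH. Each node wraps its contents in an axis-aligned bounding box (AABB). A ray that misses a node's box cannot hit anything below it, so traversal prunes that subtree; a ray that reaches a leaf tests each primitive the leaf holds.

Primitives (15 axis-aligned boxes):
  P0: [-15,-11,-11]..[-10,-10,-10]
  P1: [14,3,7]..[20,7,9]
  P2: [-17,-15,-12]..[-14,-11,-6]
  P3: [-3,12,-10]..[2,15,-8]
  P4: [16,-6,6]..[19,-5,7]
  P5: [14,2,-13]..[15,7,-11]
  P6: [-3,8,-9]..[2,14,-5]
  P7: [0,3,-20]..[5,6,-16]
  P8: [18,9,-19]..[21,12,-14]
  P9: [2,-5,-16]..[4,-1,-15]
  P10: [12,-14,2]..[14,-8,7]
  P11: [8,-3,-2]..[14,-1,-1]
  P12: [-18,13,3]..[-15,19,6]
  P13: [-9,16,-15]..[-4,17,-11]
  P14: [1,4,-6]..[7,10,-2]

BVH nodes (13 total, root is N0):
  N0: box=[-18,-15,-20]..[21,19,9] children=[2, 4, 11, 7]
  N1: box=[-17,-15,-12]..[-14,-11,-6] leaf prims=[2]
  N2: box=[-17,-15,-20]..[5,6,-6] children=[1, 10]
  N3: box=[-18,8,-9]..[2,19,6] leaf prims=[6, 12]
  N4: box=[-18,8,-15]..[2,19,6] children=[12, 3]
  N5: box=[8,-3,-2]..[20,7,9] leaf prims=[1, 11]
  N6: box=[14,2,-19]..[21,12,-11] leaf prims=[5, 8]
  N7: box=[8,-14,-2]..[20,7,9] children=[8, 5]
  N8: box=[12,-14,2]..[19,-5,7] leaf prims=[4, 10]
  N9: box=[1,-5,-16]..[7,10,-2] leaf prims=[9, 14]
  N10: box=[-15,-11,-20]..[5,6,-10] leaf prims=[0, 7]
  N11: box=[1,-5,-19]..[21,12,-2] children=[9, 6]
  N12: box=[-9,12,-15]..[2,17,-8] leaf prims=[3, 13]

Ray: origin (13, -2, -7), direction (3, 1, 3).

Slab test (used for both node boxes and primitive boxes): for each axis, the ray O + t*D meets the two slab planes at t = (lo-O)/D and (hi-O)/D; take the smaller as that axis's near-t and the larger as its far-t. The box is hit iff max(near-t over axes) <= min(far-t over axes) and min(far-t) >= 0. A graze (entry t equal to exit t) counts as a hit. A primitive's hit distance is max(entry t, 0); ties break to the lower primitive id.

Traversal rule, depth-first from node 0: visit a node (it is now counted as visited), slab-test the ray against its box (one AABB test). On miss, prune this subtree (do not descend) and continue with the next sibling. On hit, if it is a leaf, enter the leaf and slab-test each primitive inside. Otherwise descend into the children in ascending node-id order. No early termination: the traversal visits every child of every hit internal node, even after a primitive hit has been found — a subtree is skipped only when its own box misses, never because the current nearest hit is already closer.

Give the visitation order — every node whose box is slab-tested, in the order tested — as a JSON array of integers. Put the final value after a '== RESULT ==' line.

Traverse from the root:
N0 x:[-31/3,8/3] y:[-13,21] z:[-13/3,16/3] -> hit [-13/3,8/3], descend [2, 4, 7, 11]
  N2 x:[-10,-8/3] y:[-13,8] z:[-13/3,1/3] -> miss, prune
  N4 x:[-31/3,-11/3] y:[10,21] z:[-8/3,13/3] -> miss, prune
  N7 x:[-5/3,7/3] y:[-12,9] z:[5/3,16/3] -> hit [5/3,7/3], descend [5, 8]
    N5 x:[-5/3,7/3] y:[-1,9] z:[5/3,16/3] -> hit [5/3,7/3] leaf, test {P1(miss), P11(miss)}
    N8 x:[-1/3,2] y:[-12,-3] z:[3,14/3] -> miss, prune
  N11 x:[-4,8/3] y:[-3,14] z:[-4,5/3] -> hit [-3,5/3], descend [6, 9]
    N6 x:[1/3,8/3] y:[4,14] z:[-4,-4/3] -> miss, prune
    N9 x:[-4,-2] y:[-3,12] z:[-3,5/3] -> miss, prune

9 AABB tests over nodes [0, 2, 4, 7, 5, 8, 11, 6, 9]; 1 leaf entered; closest miss.

== RESULT ==
[0, 2, 4, 7, 5, 8, 11, 6, 9]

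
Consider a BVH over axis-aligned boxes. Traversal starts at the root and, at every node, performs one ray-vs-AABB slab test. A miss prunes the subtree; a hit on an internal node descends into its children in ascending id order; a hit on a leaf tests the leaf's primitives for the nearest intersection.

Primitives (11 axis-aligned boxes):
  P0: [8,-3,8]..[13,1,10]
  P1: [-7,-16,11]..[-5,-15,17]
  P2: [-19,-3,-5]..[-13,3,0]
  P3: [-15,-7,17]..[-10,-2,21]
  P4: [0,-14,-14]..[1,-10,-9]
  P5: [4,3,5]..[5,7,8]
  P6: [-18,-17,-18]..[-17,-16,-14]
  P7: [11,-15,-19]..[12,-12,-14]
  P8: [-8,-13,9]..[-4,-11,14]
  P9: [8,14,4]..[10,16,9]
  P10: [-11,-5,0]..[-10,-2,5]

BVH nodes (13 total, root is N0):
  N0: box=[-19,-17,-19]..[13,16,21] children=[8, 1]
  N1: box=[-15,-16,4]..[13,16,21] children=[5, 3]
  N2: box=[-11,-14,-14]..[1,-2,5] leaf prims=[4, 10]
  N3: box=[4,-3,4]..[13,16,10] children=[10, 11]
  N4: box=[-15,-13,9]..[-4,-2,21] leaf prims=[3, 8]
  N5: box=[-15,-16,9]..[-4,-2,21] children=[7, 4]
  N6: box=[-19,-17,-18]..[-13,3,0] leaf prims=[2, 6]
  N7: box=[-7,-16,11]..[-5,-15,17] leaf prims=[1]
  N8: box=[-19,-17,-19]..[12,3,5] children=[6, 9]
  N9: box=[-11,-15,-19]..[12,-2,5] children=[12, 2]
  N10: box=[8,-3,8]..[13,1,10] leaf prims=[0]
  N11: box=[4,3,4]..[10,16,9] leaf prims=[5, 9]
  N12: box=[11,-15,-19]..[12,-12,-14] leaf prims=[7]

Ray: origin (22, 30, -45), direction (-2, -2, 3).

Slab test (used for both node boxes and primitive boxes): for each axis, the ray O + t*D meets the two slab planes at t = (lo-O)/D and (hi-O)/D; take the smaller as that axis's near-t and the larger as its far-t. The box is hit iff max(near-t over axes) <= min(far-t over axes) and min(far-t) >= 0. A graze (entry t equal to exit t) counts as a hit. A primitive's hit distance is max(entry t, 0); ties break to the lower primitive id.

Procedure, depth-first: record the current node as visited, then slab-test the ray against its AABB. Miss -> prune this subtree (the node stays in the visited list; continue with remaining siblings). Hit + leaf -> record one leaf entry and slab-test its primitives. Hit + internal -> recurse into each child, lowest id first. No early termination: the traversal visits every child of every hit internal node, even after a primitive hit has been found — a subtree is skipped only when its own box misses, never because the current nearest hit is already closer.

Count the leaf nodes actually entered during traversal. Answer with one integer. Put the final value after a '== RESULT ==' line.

Traverse from the root:
N0 x:[9/2,41/2] y:[7,47/2] z:[26/3,22] -> hit [26/3,41/2], descend [1, 8]
  N1 x:[9/2,37/2] y:[7,23] z:[49/3,22] -> hit [49/3,37/2], descend [3, 5]
    N3 x:[9/2,9] y:[7,33/2] z:[49/3,55/3] -> miss, prune
    N5 x:[13,37/2] y:[16,23] z:[18,22] -> hit [18,37/2], descend [4, 7]
      N4 x:[13,37/2] y:[16,43/2] z:[18,22] -> hit [18,37/2] leaf, test {P3(miss), P8(miss)}
      N7 x:[27/2,29/2] y:[45/2,23] z:[56/3,62/3] -> miss, prune
  N8 x:[5,41/2] y:[27/2,47/2] z:[26/3,50/3] -> hit [27/2,50/3], descend [6, 9]
    N6 x:[35/2,41/2] y:[27/2,47/2] z:[9,15] -> miss, prune
    N9 x:[5,33/2] y:[16,45/2] z:[26/3,50/3] -> hit [16,33/2], descend [2, 12]
      N2 x:[21/2,33/2] y:[16,22] z:[31/3,50/3] -> hit [16,33/2] leaf, test {P4(miss), P10@t=16}
      N12 x:[5,11/2] y:[21,45/2] z:[26/3,31/3] -> miss, prune

order=[0, 1, 3, 5, 4, 7, 8, 6, 9, 2, 12]  |boxes|=11  |leaves|=2  hit=P10

== RESULT ==
2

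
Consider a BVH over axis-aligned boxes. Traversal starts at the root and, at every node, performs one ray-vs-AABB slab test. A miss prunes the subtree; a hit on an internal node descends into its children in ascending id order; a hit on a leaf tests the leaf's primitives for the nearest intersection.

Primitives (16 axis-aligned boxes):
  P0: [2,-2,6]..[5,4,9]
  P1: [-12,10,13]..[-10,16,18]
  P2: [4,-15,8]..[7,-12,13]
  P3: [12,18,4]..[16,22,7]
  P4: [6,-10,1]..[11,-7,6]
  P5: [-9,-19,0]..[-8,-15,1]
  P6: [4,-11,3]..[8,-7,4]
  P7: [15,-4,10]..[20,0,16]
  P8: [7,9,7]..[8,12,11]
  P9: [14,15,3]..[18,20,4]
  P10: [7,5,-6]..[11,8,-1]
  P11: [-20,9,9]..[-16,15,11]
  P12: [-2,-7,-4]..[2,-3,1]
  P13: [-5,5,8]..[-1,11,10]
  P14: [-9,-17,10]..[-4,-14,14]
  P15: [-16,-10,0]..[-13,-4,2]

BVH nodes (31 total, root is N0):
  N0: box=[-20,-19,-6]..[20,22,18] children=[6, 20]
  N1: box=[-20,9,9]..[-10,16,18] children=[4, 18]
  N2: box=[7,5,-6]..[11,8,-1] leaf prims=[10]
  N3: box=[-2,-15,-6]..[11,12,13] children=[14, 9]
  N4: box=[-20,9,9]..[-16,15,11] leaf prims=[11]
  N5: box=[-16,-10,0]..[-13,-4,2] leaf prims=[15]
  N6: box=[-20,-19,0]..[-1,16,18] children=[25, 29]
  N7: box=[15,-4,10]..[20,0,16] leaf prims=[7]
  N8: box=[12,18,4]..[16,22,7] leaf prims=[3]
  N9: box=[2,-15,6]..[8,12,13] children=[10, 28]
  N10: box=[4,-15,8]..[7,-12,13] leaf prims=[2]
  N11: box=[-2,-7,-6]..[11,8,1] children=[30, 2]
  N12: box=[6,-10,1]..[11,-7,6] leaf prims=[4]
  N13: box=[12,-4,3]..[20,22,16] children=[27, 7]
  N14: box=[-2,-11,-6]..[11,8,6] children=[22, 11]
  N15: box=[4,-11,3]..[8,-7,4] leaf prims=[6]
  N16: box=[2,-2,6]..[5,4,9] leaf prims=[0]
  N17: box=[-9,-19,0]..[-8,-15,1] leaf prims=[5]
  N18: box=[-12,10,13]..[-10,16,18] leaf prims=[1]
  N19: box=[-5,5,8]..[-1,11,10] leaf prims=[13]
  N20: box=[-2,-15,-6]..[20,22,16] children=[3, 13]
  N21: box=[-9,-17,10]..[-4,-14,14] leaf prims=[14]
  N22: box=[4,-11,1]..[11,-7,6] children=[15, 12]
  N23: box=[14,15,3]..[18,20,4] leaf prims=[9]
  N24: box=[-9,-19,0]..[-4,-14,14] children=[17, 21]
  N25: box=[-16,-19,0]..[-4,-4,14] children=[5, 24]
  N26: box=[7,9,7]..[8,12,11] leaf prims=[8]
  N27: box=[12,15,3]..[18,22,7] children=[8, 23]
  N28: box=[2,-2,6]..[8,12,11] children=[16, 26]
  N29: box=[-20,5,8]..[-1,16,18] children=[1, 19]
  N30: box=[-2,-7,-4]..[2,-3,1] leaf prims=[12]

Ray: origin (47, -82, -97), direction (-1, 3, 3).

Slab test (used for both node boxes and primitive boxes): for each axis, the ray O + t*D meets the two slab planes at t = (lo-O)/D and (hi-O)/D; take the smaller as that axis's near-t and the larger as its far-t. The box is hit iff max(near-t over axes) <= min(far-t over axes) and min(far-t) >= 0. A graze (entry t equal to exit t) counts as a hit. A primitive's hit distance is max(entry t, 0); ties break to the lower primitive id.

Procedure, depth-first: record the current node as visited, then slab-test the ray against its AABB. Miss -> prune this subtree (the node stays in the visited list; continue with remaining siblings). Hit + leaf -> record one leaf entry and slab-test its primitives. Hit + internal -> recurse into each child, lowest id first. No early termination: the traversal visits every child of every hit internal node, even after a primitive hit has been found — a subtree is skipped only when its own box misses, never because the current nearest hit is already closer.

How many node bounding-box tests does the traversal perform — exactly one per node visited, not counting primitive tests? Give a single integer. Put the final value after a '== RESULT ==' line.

Traverse from the root:
N0 x:[27,67] y:[21,104/3] z:[91/3,115/3] -> hit [91/3,104/3], descend [6, 20]
  N6 x:[48,67] y:[21,98/3] z:[97/3,115/3] -> miss, prune
  N20 x:[27,49] y:[67/3,104/3] z:[91/3,113/3] -> hit [91/3,104/3], descend [3, 13]
    N3 x:[36,49] y:[67/3,94/3] z:[91/3,110/3] -> miss, prune
    N13 x:[27,35] y:[26,104/3] z:[100/3,113/3] -> hit [100/3,104/3], descend [7, 27]
      N7 x:[27,32] y:[26,82/3] z:[107/3,113/3] -> miss, prune
      N27 x:[29,35] y:[97/3,104/3] z:[100/3,104/3] -> hit [100/3,104/3], descend [8, 23]
        N8 x:[31,35] y:[100/3,104/3] z:[101/3,104/3] -> hit [101/3,104/3] leaf, test {P3@t=101/3}
        N23 x:[29,33] y:[97/3,34] z:[100/3,101/3] -> miss, prune

order=[0, 6, 20, 3, 13, 7, 27, 8, 23]  |boxes|=9  |leaves|=1  hit=P3

== RESULT ==
9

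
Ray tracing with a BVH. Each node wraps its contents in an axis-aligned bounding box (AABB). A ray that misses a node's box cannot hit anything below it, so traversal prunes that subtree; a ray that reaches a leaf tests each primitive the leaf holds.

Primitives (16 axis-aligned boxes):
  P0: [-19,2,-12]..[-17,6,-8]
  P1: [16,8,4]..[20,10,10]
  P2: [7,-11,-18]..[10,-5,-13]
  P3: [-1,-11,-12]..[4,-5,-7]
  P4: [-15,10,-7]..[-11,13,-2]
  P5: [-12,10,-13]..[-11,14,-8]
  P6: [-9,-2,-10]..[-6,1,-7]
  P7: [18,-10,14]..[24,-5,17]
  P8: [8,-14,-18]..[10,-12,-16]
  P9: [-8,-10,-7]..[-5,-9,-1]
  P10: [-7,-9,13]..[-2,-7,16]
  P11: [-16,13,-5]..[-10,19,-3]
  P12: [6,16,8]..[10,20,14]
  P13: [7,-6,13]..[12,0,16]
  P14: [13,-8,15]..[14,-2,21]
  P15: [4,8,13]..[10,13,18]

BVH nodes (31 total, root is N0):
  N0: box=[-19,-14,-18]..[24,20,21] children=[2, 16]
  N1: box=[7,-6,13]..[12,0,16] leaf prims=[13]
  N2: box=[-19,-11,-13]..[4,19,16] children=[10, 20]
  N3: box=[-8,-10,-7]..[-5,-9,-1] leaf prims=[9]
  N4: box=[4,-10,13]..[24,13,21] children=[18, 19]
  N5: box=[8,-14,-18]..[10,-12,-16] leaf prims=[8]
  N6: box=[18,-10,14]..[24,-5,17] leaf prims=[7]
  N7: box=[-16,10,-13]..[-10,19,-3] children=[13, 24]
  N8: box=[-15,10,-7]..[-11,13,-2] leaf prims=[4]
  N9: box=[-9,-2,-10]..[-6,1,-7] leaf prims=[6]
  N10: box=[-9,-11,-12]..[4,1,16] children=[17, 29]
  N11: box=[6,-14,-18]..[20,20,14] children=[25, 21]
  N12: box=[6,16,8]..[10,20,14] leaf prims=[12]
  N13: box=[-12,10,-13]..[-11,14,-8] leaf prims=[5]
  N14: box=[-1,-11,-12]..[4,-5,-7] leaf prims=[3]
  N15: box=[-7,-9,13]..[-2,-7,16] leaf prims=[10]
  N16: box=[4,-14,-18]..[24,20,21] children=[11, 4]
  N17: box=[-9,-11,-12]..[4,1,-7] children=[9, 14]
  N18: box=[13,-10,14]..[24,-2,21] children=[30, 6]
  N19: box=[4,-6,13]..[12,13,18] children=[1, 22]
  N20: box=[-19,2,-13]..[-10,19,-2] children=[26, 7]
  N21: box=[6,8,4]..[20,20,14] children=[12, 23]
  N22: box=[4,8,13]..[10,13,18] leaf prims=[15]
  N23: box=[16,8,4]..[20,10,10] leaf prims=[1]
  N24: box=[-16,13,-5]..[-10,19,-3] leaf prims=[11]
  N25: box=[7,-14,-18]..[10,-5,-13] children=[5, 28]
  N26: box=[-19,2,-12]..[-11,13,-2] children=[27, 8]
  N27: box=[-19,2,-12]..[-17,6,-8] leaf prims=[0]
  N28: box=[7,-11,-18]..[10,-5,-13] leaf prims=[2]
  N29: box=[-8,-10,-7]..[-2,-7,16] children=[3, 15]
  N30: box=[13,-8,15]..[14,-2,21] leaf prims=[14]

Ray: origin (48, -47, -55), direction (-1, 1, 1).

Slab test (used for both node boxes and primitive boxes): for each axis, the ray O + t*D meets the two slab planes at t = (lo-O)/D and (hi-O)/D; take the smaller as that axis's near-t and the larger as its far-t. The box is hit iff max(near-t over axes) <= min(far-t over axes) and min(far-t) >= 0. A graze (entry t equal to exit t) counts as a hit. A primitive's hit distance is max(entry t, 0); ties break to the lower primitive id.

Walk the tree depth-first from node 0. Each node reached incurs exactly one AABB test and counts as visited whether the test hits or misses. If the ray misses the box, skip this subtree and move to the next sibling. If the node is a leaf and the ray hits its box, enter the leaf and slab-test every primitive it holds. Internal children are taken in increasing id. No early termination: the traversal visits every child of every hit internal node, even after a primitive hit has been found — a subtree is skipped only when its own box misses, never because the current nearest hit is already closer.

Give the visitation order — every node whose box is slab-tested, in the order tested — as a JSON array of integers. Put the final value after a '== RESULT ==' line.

Walk:
N0 x:[24,67] y:[33,67] z:[37,76] -> hit [37,67], descend [2, 16]
  N2 x:[44,67] y:[36,66] z:[42,71] -> hit [44,66], descend [10, 20]
    N10 x:[44,57] y:[36,48] z:[43,71] -> hit [44,48], descend [17, 29]
      N17 x:[44,57] y:[36,48] z:[43,48] -> hit [44,48], descend [9, 14]
        N9 x:[54,57] y:[45,48] z:[45,48] -> miss, prune
        N14 x:[44,49] y:[36,42] z:[43,48] -> miss, prune
      N29 x:[50,56] y:[37,40] z:[48,71] -> miss, prune
    N20 x:[58,67] y:[49,66] z:[42,53] -> miss, prune
  N16 x:[24,44] y:[33,67] z:[37,76] -> hit [37,44], descend [4, 11]
    N4 x:[24,44] y:[37,60] z:[68,76] -> miss, prune
    N11 x:[28,42] y:[33,67] z:[37,69] -> hit [37,42], descend [21, 25]
      N21 x:[28,42] y:[55,67] z:[59,69] -> miss, prune
      N25 x:[38,41] y:[33,42] z:[37,42] -> hit [38,41], descend [5, 28]
        N5 x:[38,40] y:[33,35] z:[37,39] -> miss, prune
        N28 x:[38,41] y:[36,42] z:[37,42] -> hit [38,41] leaf, test {P2@t=38}

15 AABB tests over nodes [0, 2, 10, 17, 9, 14, 29, 20, 16, 4, 11, 21, 25, 5, 28]; 1 leaf entered; closest P2.

== RESULT ==
[0, 2, 10, 17, 9, 14, 29, 20, 16, 4, 11, 21, 25, 5, 28]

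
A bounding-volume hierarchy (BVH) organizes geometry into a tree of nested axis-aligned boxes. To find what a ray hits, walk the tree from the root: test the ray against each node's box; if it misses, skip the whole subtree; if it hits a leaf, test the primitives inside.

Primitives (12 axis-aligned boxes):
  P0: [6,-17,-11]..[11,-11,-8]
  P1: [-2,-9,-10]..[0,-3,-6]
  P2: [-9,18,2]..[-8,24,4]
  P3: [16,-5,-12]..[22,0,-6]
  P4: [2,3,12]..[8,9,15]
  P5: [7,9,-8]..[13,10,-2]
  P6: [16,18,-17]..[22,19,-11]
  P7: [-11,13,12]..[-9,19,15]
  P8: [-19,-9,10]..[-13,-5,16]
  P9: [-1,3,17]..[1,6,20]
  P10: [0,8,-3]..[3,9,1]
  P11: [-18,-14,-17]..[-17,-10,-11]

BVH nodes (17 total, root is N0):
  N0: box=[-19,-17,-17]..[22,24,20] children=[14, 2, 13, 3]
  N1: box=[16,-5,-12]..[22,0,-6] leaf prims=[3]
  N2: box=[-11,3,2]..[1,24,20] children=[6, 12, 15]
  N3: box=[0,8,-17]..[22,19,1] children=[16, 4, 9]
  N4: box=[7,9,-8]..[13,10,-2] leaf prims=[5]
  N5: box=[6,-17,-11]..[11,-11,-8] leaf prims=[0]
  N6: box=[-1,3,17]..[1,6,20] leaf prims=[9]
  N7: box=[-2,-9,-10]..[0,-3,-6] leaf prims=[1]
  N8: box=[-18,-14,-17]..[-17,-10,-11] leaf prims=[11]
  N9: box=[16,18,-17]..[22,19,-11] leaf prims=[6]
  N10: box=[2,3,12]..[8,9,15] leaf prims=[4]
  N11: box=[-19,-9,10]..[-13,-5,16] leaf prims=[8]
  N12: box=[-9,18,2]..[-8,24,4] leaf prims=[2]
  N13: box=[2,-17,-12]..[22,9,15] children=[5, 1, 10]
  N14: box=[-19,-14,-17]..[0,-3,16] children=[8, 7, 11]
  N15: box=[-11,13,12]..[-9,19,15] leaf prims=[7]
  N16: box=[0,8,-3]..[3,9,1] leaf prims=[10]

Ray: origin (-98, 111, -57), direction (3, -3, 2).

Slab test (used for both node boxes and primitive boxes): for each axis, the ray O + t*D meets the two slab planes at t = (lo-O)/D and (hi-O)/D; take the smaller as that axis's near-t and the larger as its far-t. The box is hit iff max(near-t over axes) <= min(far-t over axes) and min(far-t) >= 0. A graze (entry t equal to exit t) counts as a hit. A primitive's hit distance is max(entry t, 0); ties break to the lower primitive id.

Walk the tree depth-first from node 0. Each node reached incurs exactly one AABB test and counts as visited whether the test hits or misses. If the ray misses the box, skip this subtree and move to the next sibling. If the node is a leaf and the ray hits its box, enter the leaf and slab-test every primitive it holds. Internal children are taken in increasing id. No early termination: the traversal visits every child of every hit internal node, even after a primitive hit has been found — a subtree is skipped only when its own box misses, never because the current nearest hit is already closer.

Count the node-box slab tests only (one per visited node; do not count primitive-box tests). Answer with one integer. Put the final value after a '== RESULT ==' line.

Walk:
N0 x:[79/3,40] y:[29,128/3] z:[20,77/2] -> hit [29,77/2], descend [2, 3, 13, 14]
  N2 x:[29,33] y:[29,36] z:[59/2,77/2] -> hit [59/2,33], descend [6, 12, 15]
    N6 x:[97/3,33] y:[35,36] z:[37,77/2] -> miss, prune
    N12 x:[89/3,30] y:[29,31] z:[59/2,61/2] -> hit [89/3,30] leaf, test {P2@t=89/3}
    N15 x:[29,89/3] y:[92/3,98/3] z:[69/2,36] -> miss, prune
  N3 x:[98/3,40] y:[92/3,103/3] z:[20,29] -> miss, prune
  N13 x:[100/3,40] y:[34,128/3] z:[45/2,36] -> hit [34,36], descend [1, 5, 10]
    N1 x:[38,40] y:[37,116/3] z:[45/2,51/2] -> miss, prune
    N5 x:[104/3,109/3] y:[122/3,128/3] z:[23,49/2] -> miss, prune
    N10 x:[100/3,106/3] y:[34,36] z:[69/2,36] -> hit [69/2,106/3] leaf, test {P4@t=69/2}
  N14 x:[79/3,98/3] y:[38,125/3] z:[20,73/2] -> miss, prune

Visited [0, 2, 6, 12, 15, 3, 13, 1, 5, 10, 14]. Tests: 11 box, 2 leaf. Nearest: P2.

== RESULT ==
11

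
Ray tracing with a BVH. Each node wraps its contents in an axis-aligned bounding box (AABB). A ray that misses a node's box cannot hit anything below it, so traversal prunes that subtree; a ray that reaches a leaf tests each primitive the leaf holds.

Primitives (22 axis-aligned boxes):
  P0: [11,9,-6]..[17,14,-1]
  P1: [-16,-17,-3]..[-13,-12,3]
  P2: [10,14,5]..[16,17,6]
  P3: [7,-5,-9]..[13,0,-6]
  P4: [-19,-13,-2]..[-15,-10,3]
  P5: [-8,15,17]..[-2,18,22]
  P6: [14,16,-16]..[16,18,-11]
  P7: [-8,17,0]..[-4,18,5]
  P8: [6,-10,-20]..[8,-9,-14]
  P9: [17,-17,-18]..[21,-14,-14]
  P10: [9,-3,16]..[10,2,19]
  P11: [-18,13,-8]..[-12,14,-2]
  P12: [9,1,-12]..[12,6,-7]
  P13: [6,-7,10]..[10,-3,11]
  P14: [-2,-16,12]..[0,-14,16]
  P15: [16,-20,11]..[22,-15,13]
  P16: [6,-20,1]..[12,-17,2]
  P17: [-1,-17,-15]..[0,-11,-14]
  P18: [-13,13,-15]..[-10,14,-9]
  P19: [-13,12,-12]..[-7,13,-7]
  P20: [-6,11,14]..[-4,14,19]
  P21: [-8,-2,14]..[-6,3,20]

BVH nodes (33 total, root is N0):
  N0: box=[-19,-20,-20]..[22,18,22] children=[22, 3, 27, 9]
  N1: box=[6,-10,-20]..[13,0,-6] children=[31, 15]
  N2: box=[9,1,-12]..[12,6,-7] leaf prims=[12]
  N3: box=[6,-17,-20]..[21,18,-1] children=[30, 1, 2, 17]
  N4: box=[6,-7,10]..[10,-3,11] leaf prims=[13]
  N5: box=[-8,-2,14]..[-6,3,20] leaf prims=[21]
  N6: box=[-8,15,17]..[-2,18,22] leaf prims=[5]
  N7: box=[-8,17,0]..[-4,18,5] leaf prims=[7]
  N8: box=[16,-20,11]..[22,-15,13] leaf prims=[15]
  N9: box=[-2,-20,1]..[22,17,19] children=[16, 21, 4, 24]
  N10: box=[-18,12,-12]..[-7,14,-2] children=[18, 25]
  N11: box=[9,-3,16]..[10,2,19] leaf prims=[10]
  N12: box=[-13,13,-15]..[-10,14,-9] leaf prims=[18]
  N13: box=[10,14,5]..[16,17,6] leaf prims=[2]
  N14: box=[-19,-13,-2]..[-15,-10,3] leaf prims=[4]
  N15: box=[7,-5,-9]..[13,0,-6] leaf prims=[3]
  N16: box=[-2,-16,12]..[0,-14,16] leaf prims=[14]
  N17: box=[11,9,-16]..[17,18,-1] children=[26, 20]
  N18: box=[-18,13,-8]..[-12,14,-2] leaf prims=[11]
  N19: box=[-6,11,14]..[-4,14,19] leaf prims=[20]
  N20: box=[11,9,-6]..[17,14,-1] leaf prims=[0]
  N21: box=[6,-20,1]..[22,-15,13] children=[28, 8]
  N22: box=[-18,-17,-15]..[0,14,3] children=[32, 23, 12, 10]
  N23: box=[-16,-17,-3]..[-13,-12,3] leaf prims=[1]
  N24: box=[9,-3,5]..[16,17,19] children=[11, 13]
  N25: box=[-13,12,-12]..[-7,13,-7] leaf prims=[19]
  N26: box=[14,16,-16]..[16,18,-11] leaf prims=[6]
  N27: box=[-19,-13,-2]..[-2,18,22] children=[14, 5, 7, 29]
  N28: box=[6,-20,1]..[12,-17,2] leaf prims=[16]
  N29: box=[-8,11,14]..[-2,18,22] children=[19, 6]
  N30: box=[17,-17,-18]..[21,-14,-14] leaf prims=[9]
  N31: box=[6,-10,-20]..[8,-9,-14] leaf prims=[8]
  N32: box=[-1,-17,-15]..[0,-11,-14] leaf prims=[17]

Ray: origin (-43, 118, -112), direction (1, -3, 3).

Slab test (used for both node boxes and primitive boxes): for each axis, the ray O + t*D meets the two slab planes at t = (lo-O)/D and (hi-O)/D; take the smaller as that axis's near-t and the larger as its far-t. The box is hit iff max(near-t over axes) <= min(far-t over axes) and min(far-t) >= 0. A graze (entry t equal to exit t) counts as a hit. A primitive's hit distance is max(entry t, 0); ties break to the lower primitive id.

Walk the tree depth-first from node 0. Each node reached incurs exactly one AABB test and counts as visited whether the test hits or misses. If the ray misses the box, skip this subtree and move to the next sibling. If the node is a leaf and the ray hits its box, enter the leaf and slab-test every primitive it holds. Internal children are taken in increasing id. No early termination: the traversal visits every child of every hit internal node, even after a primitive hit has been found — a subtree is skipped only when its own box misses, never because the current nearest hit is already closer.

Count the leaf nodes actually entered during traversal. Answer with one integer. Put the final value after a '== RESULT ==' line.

Walk:
N0 x:[24,65] y:[100/3,46] z:[92/3,134/3] -> hit [100/3,134/3], descend [3, 9, 22, 27]
  N3 x:[49,64] y:[100/3,45] z:[92/3,37] -> miss, prune
  N9 x:[41,65] y:[101/3,46] z:[113/3,131/3] -> hit [41,131/3], descend [4, 16, 21, 24]
    N4 x:[49,53] y:[121/3,125/3] z:[122/3,41] -> miss, prune
    N16 x:[41,43] y:[44,134/3] z:[124/3,128/3] -> miss, prune
    N21 x:[49,65] y:[133/3,46] z:[113/3,125/3] -> miss, prune
    N24 x:[52,59] y:[101/3,121/3] z:[39,131/3] -> miss, prune
  N22 x:[25,43] y:[104/3,45] z:[97/3,115/3] -> hit [104/3,115/3], descend [10, 12, 23, 32]
    N10 x:[25,36] y:[104/3,106/3] z:[100/3,110/3] -> hit [104/3,106/3], descend [18, 25]
      N18 x:[25,31] y:[104/3,35] z:[104/3,110/3] -> miss, prune
      N25 x:[30,36] y:[35,106/3] z:[100/3,35] -> hit [35,35] leaf, test {P19@t=35}
    N12 x:[30,33] y:[104/3,35] z:[97/3,103/3] -> miss, prune
    N23 x:[27,30] y:[130/3,45] z:[109/3,115/3] -> miss, prune
    N32 x:[42,43] y:[43,45] z:[97/3,98/3] -> miss, prune
  N27 x:[24,41] y:[100/3,131/3] z:[110/3,134/3] -> hit [110/3,41], descend [5, 7, 14, 29]
    N5 x:[35,37] y:[115/3,40] z:[42,44] -> miss, prune
    N7 x:[35,39] y:[100/3,101/3] z:[112/3,39] -> miss, prune
    N14 x:[24,28] y:[128/3,131/3] z:[110/3,115/3] -> miss, prune
    N29 x:[35,41] y:[100/3,107/3] z:[42,134/3] -> miss, prune

order=[0, 3, 9, 4, 16, 21, 24, 22, 10, 18, 25, 12, 23, 32, 27, 5, 7, 14, 29]  |boxes|=19  |leaves|=1  hit=P19

== RESULT ==
1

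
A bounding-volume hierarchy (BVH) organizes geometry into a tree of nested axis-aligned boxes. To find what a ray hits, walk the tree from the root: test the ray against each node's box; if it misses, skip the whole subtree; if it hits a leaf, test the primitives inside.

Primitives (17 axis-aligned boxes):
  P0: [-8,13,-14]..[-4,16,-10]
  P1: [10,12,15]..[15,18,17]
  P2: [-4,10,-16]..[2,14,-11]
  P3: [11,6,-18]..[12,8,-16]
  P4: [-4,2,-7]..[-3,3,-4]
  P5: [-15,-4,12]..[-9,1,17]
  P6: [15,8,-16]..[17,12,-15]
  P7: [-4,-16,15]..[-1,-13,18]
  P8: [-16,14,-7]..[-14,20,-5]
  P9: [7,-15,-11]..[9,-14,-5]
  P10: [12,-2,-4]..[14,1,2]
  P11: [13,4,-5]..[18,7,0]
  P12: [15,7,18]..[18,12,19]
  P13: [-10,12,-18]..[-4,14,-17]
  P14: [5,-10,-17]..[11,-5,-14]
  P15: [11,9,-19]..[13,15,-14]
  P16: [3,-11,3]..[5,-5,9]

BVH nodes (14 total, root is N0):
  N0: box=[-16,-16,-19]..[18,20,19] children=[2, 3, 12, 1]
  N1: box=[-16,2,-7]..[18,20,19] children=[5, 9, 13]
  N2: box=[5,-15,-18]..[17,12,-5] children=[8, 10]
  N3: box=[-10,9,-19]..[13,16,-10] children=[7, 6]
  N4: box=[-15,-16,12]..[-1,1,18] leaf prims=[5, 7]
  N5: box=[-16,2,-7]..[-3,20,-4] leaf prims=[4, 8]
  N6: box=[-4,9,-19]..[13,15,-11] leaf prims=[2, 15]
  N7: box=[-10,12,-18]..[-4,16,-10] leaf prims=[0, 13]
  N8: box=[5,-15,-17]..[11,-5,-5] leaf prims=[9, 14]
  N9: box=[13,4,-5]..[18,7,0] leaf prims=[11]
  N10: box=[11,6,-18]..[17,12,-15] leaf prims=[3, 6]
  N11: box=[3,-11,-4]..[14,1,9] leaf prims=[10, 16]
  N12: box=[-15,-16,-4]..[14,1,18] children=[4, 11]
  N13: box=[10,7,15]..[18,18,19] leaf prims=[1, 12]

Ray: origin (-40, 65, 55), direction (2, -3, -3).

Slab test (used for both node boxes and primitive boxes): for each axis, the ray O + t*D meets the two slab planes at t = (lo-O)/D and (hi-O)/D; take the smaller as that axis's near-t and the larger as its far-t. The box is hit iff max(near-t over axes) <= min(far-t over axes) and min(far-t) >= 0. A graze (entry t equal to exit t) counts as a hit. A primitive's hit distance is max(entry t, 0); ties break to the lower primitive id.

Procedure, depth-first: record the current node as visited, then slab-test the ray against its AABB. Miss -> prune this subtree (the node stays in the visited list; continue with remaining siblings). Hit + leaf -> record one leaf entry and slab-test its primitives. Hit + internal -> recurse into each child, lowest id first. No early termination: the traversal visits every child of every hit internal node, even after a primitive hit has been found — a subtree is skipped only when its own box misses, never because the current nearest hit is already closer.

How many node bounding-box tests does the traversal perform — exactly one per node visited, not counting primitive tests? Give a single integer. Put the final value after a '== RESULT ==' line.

Traverse from the root:
N0 x:[12,29] y:[15,27] z:[12,74/3] -> hit [15,74/3], descend [1, 2, 3, 12]
  N1 x:[12,29] y:[15,21] z:[12,62/3] -> hit [15,62/3], descend [5, 9, 13]
    N5 x:[12,37/2] y:[15,21] z:[59/3,62/3] -> miss, prune
    N9 x:[53/2,29] y:[58/3,61/3] z:[55/3,20] -> miss, prune
    N13 x:[25,29] y:[47/3,58/3] z:[12,40/3] -> miss, prune
  N2 x:[45/2,57/2] y:[53/3,80/3] z:[20,73/3] -> hit [45/2,73/3], descend [8, 10]
    N8 x:[45/2,51/2] y:[70/3,80/3] z:[20,24] -> hit [70/3,24] leaf, test {P9(miss), P14@t=70/3}
    N10 x:[51/2,57/2] y:[53/3,59/3] z:[70/3,73/3] -> miss, prune
  N3 x:[15,53/2] y:[49/3,56/3] z:[65/3,74/3] -> miss, prune
  N12 x:[25/2,27] y:[64/3,27] z:[37/3,59/3] -> miss, prune

Visited [0, 1, 5, 9, 13, 2, 8, 10, 3, 12]. Tests: 10 box, 1 leaf. Nearest: P14.

== RESULT ==
10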